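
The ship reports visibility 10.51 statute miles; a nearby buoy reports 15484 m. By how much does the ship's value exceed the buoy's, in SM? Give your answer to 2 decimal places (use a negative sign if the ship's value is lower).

0.89 SM

the buoy: 15484 m = 9.6213 SM.
Difference: 10.5100 − 9.6213 = 0.89 SM.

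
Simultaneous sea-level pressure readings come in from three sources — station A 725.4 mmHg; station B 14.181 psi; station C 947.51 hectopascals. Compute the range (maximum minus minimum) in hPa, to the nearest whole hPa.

30 hPa

station A: 725.4 mmHg = 967.12 hPa.
station B: 14.181 psi = 977.75 hPa.
Spread: 977.75 − 947.51 = 30 hPa.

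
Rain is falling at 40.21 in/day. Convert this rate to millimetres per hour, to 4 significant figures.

42.56 mm/hour

40.21 in/day × 25.4 mm/in × 0.0416667 day/hour = 42.56 mm/hour.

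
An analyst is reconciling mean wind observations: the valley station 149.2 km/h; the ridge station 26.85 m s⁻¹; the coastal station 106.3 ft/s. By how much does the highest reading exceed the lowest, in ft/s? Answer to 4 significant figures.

47.88 ft/s

the valley station: 149.2 km/h = 135.9726 ft/s.
the ridge station: 26.85 m/s = 88.0906 ft/s.
Spread: 135.9726 − 88.0906 = 47.88 ft/s.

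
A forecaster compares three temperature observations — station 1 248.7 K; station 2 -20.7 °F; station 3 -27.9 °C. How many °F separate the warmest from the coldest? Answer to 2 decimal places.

8.69 °F

station 1: 248.7 K = -24.450 °C.
station 2: -20.7 °F = -29.278 °C.
Spread: (-24.450) − (-29.278) = 4.828 °C = 8.69 °F.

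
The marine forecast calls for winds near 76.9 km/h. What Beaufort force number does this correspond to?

76.9 km/h = 21.4 m/s, which is Beaufort 9 (strong gale, 20.8–24.4 m/s).

Beaufort force 9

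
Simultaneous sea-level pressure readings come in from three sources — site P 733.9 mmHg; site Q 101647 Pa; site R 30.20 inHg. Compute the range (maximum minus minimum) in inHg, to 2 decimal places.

site P: 733.9 mmHg = 28.8937 inHg.
site Q: 101647 Pa = 30.0163 inHg.
Spread: 30.2000 − 28.8937 = 1.31 inHg.

1.31 inHg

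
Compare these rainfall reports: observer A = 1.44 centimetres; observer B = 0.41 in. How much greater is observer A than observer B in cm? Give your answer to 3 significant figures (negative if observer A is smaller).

observer B: 0.41 in = 1.04140 cm.
Difference: 1.44000 − 1.04140 = 0.399 cm.

0.399 cm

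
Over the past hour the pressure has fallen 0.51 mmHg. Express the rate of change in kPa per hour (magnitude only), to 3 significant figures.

0.51 mmHg / 1 h × 0.133322 kPa/mmHg = 0.0680 kPa/h.

0.0680 kPa per hour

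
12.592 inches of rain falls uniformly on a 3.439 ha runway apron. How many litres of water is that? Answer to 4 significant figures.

Depth: 12.592 in × 25.4 = 319.8368 mm.
Area: 3.439 ha = 34390 m².
1 mm over 1 m² is 1 L, so volume = 319.8368 × 34390 = 10999188 L ≈ 11000000 L.

11000000 litres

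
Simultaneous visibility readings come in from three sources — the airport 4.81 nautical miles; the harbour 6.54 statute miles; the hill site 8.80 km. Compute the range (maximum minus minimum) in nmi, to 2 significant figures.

the harbour: 6.54 SM = 5.6831 nmi.
the hill site: 8.80 km = 4.7516 nmi.
Spread: 5.6831 − 4.7516 = 0.93 nmi.

0.93 nmi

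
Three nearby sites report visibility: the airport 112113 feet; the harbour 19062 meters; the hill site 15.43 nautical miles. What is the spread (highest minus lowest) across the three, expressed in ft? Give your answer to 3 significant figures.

49600 ft

the harbour: 19062 m = 62539.37 ft.
the hill site: 15.43 nmi = 93754.46 ft.
Spread: 112113.00 − 62539.37 = 49600 ft.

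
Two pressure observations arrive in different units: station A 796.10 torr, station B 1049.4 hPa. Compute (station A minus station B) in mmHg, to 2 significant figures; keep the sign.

station B: 1049.4 hPa = 787.115 mmHg.
Difference: 796.100 − 787.115 = 9.0 mmHg.

9.0 mmHg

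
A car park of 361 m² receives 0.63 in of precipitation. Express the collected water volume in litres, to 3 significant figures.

Depth: 0.63 in × 25.4 = 16.002 mm.
1 mm over 1 m² is 1 L, so volume = 16.002 × 361 = 5776.722 L ≈ 5780 L.

5780 litres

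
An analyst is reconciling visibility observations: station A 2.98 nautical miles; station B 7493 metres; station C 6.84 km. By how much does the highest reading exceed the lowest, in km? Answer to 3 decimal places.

1.974 km

station A: 2.98 nmi = 5.51896 km.
station B: 7493 m = 7.49300 km.
Spread: 7.49300 − 5.51896 = 1.974 km.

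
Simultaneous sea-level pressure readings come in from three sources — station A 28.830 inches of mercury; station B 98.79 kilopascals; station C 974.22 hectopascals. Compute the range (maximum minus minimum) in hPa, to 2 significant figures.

station A: 28.830 inHg = 976.30 hPa.
station B: 98.79 kPa = 987.90 hPa.
Spread: 987.90 − 974.22 = 14 hPa.

14 hPa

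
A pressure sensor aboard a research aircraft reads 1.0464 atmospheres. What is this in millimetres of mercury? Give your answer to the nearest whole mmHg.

795 mmHg

1 atm = 760 mmHg, so 1.0464 × 760 = 795 mmHg.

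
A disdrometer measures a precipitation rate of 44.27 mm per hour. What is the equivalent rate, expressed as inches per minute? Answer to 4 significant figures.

0.02905 in/minute

44.27 mm/hour × 0.0393701 in/mm × 0.0166667 hour/minute = 0.02905 in/minute.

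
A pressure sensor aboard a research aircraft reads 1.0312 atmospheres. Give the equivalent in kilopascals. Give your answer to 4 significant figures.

104.5 kPa

1 atm = 101.325 kPa, so 1.0312 × 101.325 = 104.5 kPa.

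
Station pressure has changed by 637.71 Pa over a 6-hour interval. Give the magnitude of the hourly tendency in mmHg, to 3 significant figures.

0.797 mmHg per hour

637.71 Pa / 6 h × 0.00750062 mmHg/Pa = 0.797 mmHg/h.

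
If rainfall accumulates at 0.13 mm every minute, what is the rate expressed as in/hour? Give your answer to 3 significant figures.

0.13 mm/minute × 0.0393701 in/mm × 60 minute/hour = 0.307 in/hour.

0.307 in/hour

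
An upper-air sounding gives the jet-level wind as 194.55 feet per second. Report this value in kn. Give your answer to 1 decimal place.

115.3 kt

1 ft/s = 0.592484 kt, so 194.55 × 0.592484 = 115.3 kt.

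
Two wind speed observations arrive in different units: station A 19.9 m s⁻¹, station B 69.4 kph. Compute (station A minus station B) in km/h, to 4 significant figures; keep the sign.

2.240 km/h

station A: 19.9 m/s = 71.64000 km/h.
Difference: 71.64000 − 69.40000 = 2.240 km/h.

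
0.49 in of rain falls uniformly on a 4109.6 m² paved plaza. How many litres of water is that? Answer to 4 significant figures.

Depth: 0.49 in × 25.4 = 12.446 mm.
1 mm over 1 m² is 1 L, so volume = 12.446 × 4109.6 = 51148.082 L ≈ 51150 L.

51150 litres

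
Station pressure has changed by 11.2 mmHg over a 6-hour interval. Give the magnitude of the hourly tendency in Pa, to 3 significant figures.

249 Pa per hour

11.2 mmHg / 6 h × 133.322 Pa/mmHg = 249 Pa/h.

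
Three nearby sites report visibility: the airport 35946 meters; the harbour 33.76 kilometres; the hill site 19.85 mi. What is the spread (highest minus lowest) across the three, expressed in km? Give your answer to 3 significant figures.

the airport: 35946 m = 35.9460 km.
the hill site: 19.85 SM = 31.9455 km.
Spread: 35.9460 − 31.9455 = 4.00 km.

4.00 km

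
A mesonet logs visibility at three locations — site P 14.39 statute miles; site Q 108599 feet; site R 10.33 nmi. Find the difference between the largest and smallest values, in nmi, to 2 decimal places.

7.54 nmi

site P: 14.39 SM = 12.5046 nmi.
site Q: 108599 ft = 17.8731 nmi.
Spread: 17.8731 − 10.3300 = 7.54 nmi.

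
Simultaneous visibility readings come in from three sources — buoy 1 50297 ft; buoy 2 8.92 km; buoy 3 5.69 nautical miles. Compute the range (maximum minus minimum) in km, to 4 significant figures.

buoy 1: 50297 ft = 15.33053 km.
buoy 3: 5.69 nmi = 10.53788 km.
Spread: 15.33053 − 8.92000 = 6.411 km.

6.411 km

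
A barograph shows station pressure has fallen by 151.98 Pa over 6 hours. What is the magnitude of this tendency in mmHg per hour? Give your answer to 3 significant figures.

0.190 mmHg per hour

151.98 Pa / 6 h × 0.00750062 mmHg/Pa = 0.190 mmHg/h.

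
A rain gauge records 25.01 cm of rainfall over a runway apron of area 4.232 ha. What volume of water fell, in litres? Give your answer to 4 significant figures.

10580000 litres

Depth: 25.01 cm × 10 = 250.1 mm.
Area: 4.232 ha = 42320 m².
1 mm over 1 m² is 1 L, so volume = 250.1 × 42320 = 10584232 L ≈ 10580000 L.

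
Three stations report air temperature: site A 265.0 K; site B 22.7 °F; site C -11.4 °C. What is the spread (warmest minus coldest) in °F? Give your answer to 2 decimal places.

11.22 °F

site A: 265.0 K = -8.150 °C.
site B: 22.7 °F = -5.167 °C.
Spread: (-5.167) − (-11.400) = 6.233 °C = 11.22 °F.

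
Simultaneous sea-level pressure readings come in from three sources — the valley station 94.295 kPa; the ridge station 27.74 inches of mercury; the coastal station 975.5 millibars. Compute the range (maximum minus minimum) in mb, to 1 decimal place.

the valley station: 94.295 kPa = 942.950 mb.
the ridge station: 27.74 inHg = 939.384 mb.
Spread: 975.500 − 939.384 = 36.1 mb.

36.1 mb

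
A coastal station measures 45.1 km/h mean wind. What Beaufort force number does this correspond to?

Beaufort force 6

45.1 km/h = 12.5 m/s, which is Beaufort 6 (strong breeze, 10.8–13.8 m/s).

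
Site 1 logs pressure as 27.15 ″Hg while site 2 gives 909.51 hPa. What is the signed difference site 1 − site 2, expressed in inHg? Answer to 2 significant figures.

site 2: 909.51 hPa = 26.8578 inHg.
Difference: 27.1500 − 26.8578 = 0.29 inHg.

0.29 inHg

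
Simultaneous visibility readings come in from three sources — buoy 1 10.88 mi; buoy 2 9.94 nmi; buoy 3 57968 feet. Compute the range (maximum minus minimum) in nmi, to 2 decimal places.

buoy 1: 10.88 SM = 9.4545 nmi.
buoy 3: 57968 ft = 9.5403 nmi.
Spread: 9.9400 − 9.4545 = 0.49 nmi.

0.49 nmi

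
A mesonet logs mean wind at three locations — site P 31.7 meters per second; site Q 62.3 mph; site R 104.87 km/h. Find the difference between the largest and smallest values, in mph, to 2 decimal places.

8.61 mph

site P: 31.7 m/s = 70.9109 mph.
site R: 104.87 km/h = 65.1632 mph.
Spread: 70.9109 − 62.3000 = 8.61 mph.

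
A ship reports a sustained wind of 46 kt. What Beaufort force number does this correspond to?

46 kt lies in the Beaufort 9 band (strong gale, 41–47 kt).

Beaufort force 9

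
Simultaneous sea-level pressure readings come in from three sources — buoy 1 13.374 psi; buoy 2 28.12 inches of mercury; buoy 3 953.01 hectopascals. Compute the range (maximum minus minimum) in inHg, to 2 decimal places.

0.91 inHg

buoy 1: 13.374 psi = 27.2297 inHg.
buoy 3: 953.01 hPa = 28.1424 inHg.
Spread: 28.1424 − 27.2297 = 0.91 inHg.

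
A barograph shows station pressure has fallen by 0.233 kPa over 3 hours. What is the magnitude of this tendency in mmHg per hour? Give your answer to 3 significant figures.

0.583 mmHg per hour

0.233 kPa / 3 h × 7.50062 mmHg/kPa = 0.583 mmHg/h.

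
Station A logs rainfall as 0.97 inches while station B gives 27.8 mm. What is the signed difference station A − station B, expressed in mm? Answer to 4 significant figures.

-3.162 mm

station A: 0.97 in = 24.63800 mm.
Difference: 24.63800 − 27.80000 = -3.162 mm.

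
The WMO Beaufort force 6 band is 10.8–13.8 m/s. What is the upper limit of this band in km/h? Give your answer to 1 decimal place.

49.7 km/h

10.8–13.8 m/s × 3.6 = 38.9–49.7 km/h.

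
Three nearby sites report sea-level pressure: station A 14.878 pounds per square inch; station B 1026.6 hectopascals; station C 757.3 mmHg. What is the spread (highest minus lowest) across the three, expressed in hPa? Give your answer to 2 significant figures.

17 hPa

station A: 14.878 psi = 1025.80 hPa.
station C: 757.3 mmHg = 1009.65 hPa.
Spread: 1026.60 − 1009.65 = 17 hPa.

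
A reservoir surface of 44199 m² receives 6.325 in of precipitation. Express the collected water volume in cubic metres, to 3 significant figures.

Depth: 6.325 in × 25.4 = 160.655 mm.
1 mm over 1 m² is 1 L, so volume = 160.655 × 44199 = 7100790.3 L = 7100 m³.

7100 cubic metres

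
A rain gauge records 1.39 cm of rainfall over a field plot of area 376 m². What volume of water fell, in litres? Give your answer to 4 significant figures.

5226 litres

Depth: 1.39 cm × 10 = 13.9 mm.
1 mm over 1 m² is 1 L, so volume = 13.9 × 376 = 5226.4 L ≈ 5226 L.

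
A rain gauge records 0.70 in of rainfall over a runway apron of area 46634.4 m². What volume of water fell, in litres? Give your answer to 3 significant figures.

Depth: 0.70 in × 25.4 = 17.78 mm.
1 mm over 1 m² is 1 L, so volume = 17.78 × 46634.4 = 829159.63 L ≈ 829000 L.

829000 litres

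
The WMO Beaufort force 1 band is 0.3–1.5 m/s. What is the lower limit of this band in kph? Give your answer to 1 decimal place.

1.1 km/h

0.3–1.5 m/s × 3.6 = 1.1–5.4 km/h.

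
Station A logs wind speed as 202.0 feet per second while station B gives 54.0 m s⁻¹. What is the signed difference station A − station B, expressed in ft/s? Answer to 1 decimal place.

24.8 ft/s

station B: 54.0 m/s = 177.165 ft/s.
Difference: 202.000 − 177.165 = 24.8 ft/s.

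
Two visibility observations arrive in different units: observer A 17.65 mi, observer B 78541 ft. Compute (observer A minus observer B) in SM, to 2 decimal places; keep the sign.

2.77 SM

observer B: 78541 ft = 14.8752 SM.
Difference: 17.6500 − 14.8752 = 2.77 SM.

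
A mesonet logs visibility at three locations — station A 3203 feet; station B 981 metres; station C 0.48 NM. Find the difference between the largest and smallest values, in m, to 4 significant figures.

station A: 3203 ft = 976.2744 m.
station C: 0.48 nmi = 888.9600 m.
Spread: 981.0000 − 888.9600 = 92.04 m.

92.04 m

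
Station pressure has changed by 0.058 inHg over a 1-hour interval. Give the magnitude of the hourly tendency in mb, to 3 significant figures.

0.058 inHg / 1 h × 33.8639 mb/inHg = 1.96 mb/h.

1.96 mb per hour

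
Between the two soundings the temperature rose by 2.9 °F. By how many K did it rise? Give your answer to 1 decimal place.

1.6 K

A change of 1 °C equals a change of 1.8 °F: ΔK = 2.9 × 0.5556 = 1.6 K.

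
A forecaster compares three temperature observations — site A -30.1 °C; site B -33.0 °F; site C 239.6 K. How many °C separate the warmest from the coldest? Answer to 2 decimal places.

site B: -33.0 °F = -36.111 °C.
site C: 239.6 K = -33.550 °C.
Spread: (-30.100) − (-36.111) = 6.011 °C.

6.01 °C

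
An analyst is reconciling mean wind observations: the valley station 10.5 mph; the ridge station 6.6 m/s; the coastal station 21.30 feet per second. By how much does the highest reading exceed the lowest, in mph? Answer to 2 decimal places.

the ridge station: 6.6 m/s = 14.7638 mph.
the coastal station: 21.30 ft/s = 14.5227 mph.
Spread: 14.7638 − 10.5000 = 4.26 mph.

4.26 mph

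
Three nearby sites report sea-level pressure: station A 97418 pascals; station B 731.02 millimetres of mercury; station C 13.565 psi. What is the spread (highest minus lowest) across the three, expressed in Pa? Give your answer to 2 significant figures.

3900 Pa

station B: 731.02 mmHg = 97461.33 Pa.
station C: 13.565 psi = 93527.38 Pa.
Spread: 97461.33 − 93527.38 = 3900 Pa.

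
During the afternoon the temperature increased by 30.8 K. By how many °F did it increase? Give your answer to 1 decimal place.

55.4 °F

Converting a difference, only the 9/5 scale factor applies: Δ°F = 30.8 × 1.8 = 55.4 °F.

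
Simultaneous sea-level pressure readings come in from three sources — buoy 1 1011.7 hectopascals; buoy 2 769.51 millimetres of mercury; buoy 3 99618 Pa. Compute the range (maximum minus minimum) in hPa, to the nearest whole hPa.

buoy 2: 769.51 mmHg = 1025.93 hPa.
buoy 3: 99618 Pa = 996.18 hPa.
Spread: 1025.93 − 996.18 = 30 hPa.

30 hPa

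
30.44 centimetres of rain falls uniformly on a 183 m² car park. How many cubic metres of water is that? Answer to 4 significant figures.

55.71 cubic metres

Depth: 30.44 cm × 10 = 304.4 mm.
1 mm over 1 m² is 1 L, so volume = 304.4 × 183 = 55705.2 L = 55.71 m³.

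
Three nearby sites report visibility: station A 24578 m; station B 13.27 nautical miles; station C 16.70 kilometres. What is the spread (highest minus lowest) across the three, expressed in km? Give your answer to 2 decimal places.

station A: 24578 m = 24.5780 km.
station B: 13.27 nmi = 24.5760 km.
Spread: 24.5780 − 16.7000 = 7.88 km.

7.88 km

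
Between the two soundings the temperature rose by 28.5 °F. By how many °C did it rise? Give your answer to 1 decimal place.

For a temperature change the 32° offset cancels: Δ°C = 28.5 × 0.5556 = 15.8 °C.

15.8 °C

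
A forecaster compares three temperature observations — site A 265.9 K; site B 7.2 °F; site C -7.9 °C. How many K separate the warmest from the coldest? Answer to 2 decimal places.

6.53 K

site A: 265.9 K = -7.250 °C.
site B: 7.2 °F = -13.778 °C.
Spread: (-7.250) − (-13.778) = 6.528 °C.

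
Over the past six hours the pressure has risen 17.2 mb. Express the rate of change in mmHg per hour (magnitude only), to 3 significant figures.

2.15 mmHg per hour

17.2 mb / 6 h × 0.750062 mmHg/mb = 2.15 mmHg/h.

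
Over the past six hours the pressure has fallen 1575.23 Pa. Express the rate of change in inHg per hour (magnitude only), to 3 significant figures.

1575.23 Pa / 6 h × 0.0002953 inHg/Pa = 0.0775 inHg/h.

0.0775 inHg per hour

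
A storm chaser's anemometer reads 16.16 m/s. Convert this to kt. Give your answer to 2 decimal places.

1 m/s = 1.94384 kt, so 16.16 × 1.94384 = 31.41 kt.

31.41 kt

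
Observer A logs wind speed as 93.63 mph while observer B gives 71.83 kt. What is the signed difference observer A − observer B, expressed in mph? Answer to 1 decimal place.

observer B: 71.83 kt = 82.660 mph.
Difference: 93.630 − 82.660 = 11.0 mph.

11.0 mph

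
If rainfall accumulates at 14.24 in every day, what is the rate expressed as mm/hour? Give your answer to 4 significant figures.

15.07 mm/hour

14.24 in/day × 25.4 mm/in × 0.0416667 day/hour = 15.07 mm/hour.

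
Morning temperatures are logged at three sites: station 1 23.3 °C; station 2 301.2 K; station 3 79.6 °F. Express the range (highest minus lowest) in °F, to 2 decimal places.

8.55 °F

station 2: 301.2 K = 28.050 °C.
station 3: 79.6 °F = 26.444 °C.
Spread: 28.050 − 23.300 = 4.750 °C = 8.55 °F.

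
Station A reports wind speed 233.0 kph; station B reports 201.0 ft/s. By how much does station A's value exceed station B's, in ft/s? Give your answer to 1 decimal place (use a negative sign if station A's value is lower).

11.3 ft/s

station A: 233.0 km/h = 212.343 ft/s.
Difference: 212.343 − 201.000 = 11.3 ft/s.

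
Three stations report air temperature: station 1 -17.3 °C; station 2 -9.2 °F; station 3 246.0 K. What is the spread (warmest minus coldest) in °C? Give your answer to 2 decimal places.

9.85 °C

station 2: -9.2 °F = -22.889 °C.
station 3: 246.0 K = -27.150 °C.
Spread: (-17.300) − (-27.150) = 9.850 °C.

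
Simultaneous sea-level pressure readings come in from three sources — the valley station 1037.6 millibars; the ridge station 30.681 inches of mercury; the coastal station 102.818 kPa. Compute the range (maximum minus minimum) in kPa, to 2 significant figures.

1.1 kPa

the valley station: 1037.6 mb = 103.760 kPa.
the ridge station: 30.681 inHg = 103.898 kPa.
Spread: 103.898 − 102.818 = 1.1 kPa.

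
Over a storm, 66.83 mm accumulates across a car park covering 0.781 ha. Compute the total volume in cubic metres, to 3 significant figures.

Area: 0.781 ha = 7810 m².
1 mm over 1 m² is 1 L, so volume = 66.83 × 7810 = 521942.3 L = 522 m³.

522 cubic metres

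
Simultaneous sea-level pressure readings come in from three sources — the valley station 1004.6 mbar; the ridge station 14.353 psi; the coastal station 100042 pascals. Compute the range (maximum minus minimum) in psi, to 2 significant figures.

the valley station: 1004.6 mb = 14.5705 psi.
the coastal station: 100042 Pa = 14.5099 psi.
Spread: 14.5705 − 14.3530 = 0.22 psi.

0.22 psi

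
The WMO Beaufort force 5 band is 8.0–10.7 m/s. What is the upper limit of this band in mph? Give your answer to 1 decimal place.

23.9 mph

8.0–10.7 m/s × 2.237 = 17.9–23.9 mph.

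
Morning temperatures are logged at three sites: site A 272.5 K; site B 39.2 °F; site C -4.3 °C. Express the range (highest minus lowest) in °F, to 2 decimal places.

14.94 °F

site A: 272.5 K = -0.650 °C.
site B: 39.2 °F = 4.000 °C.
Spread: 4.000 − (-4.300) = 8.300 °C = 14.94 °F.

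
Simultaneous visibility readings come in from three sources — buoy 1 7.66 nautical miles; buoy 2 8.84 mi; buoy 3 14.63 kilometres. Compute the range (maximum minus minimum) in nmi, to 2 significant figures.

buoy 2: 8.84 SM = 7.6817 nmi.
buoy 3: 14.63 km = 7.8996 nmi.
Spread: 7.8996 − 7.6600 = 0.24 nmi.

0.24 nmi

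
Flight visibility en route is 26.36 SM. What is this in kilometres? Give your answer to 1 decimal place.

1 SM = 1.60934 km, so 26.36 × 1.60934 = 42.4 km.

42.4 km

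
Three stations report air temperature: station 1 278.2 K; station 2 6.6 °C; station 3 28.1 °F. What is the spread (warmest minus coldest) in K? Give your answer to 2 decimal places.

station 1: 278.2 K = 5.050 °C.
station 3: 28.1 °F = -2.167 °C.
Spread: 6.600 − (-2.167) = 8.767 °C.

8.77 K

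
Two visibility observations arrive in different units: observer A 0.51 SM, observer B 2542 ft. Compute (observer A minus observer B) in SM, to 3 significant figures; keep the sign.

observer B: 2542 ft = 0.481439 SM.
Difference: 0.510000 − 0.481439 = 0.0286 SM.

0.0286 SM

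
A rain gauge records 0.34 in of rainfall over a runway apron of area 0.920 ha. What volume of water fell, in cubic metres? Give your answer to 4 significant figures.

79.45 cubic metres

Depth: 0.34 in × 25.4 = 8.636 mm.
Area: 0.920 ha = 9200 m².
1 mm over 1 m² is 1 L, so volume = 8.636 × 9200 = 79451.2 L = 79.45 m³.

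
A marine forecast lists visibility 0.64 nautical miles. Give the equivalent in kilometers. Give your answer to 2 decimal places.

1 nmi = 1.852 km, so 0.64 × 1.852 = 1.19 km.

1.19 km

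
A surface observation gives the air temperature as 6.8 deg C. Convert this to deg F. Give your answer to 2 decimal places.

°F = °C × 9/5 + 32 = 6.8 × 1.8 + 32 = 44.24 °F.

44.24 °F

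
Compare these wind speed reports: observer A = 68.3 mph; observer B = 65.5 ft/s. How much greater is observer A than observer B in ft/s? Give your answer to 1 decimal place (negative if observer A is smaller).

observer A: 68.3 mph = 100.173 ft/s.
Difference: 100.173 − 65.500 = 34.7 ft/s.

34.7 ft/s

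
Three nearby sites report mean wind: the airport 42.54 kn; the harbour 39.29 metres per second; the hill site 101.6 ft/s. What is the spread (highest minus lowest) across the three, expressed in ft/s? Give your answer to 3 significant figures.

the airport: 42.54 kt = 71.799 ft/s.
the harbour: 39.29 m/s = 128.904 ft/s.
Spread: 128.904 − 71.799 = 57.1 ft/s.

57.1 ft/s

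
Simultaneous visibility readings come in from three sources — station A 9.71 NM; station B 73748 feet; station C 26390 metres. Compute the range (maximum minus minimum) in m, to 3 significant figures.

station A: 9.71 nmi = 17982.92 m.
station B: 73748 ft = 22478.39 m.
Spread: 26390.00 − 17982.92 = 8410 m.

8410 m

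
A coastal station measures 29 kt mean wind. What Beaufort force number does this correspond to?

Beaufort force 7

29 kt lies in the Beaufort 7 band (near gale, 28–33 kt).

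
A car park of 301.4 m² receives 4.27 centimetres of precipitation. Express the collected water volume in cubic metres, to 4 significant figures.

12.87 cubic metres

Depth: 4.27 cm × 10 = 42.7 mm.
1 mm over 1 m² is 1 L, so volume = 42.7 × 301.4 = 12869.78 L = 12.87 m³.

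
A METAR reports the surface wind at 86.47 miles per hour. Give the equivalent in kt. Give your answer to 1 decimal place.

75.1 kt

1 mph = 0.868976 kt, so 86.47 × 0.868976 = 75.1 kt.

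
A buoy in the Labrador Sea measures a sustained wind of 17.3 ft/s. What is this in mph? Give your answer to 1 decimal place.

1 ft/s = 0.681818 mph, so 17.3 × 0.681818 = 11.8 mph.

11.8 mph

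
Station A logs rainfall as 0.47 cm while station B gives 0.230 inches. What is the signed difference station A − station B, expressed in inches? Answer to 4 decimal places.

-0.0450 in

station A: 0.47 cm = 0.185039 in.
Difference: 0.185039 − 0.230000 = -0.0450 in.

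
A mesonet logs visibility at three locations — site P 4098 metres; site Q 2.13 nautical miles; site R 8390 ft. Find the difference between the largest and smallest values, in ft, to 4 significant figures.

site P: 4098 m = 13444.88 ft.
site Q: 2.13 nmi = 12942.13 ft.
Spread: 13444.88 − 8390.00 = 5055 ft.

5055 ft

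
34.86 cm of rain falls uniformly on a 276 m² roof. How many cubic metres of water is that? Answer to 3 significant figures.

96.2 cubic metres

Depth: 34.86 cm × 10 = 348.6 mm.
1 mm over 1 m² is 1 L, so volume = 348.6 × 276 = 96213.6 L = 96.2 m³.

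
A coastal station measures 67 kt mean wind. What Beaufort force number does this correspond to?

Beaufort force 12

67 kt lies in the Beaufort 12 band (hurricane force, ≥64 kt).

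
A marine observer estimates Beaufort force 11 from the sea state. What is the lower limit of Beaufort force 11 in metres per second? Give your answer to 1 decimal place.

28.5 m/s

Beaufort 11 (violent storm) spans 28.5–32.6 m/s.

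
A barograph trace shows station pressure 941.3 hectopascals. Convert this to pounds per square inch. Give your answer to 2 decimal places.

13.65 psi

1 hPa = 0.0145038 psi, so 941.3 × 0.0145038 = 13.65 psi.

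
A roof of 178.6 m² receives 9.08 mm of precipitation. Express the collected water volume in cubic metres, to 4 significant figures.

1 mm over 1 m² is 1 L, so volume = 9.08 × 178.6 = 1621.688 L = 1.622 m³.

1.622 cubic metres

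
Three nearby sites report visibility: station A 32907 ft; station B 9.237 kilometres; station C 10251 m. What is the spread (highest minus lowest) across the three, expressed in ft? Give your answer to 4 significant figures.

station B: 9.237 km = 30305.12 ft.
station C: 10251 m = 33631.89 ft.
Spread: 33631.89 − 30305.12 = 3327 ft.

3327 ft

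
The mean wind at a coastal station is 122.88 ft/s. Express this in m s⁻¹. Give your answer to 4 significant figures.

37.45 m/s

1 ft/s = 0.3048 m/s, so 122.88 × 0.3048 = 37.45 m/s.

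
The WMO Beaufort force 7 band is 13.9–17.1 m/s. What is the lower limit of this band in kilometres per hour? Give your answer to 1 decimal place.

13.9–17.1 m/s × 3.6 = 50.0–61.6 km/h.

50.0 km/h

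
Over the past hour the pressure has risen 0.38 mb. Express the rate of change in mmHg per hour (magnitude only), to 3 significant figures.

0.285 mmHg per hour

0.38 mb / 1 h × 0.750062 mmHg/mb = 0.285 mmHg/h.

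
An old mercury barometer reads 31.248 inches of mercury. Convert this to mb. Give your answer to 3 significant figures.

1 inHg = 33.8639 mb, so 31.248 × 33.8639 = 1060 mb.

1060 mb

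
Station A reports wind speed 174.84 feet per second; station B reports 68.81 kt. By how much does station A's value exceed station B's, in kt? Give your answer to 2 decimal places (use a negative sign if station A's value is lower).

station A: 174.84 ft/s = 103.5899 kt.
Difference: 103.5899 − 68.8100 = 34.78 kt.

34.78 kt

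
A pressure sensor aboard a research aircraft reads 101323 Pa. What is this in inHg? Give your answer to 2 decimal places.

1 Pa = 0.0002953 inHg, so 101323 × 0.0002953 = 29.92 inHg.

29.92 inHg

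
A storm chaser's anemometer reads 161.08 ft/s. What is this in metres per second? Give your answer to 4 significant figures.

1 ft/s = 0.3048 m/s, so 161.08 × 0.3048 = 49.10 m/s.

49.10 m/s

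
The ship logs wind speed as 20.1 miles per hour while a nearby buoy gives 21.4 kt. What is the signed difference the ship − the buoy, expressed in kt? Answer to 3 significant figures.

the ship: 20.1 mph = 17.4664 kt.
Difference: 17.4664 − 21.4000 = -3.93 kt.

-3.93 kt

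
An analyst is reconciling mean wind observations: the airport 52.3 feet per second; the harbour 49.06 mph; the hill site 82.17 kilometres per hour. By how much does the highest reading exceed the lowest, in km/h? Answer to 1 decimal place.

the airport: 52.3 ft/s = 57.388 km/h.
the harbour: 49.06 mph = 78.954 km/h.
Spread: 82.170 − 57.388 = 24.8 km/h.

24.8 km/h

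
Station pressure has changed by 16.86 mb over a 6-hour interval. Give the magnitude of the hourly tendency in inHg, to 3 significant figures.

0.0830 inHg per hour

16.86 mb / 6 h × 0.02953 inHg/mb = 0.0830 inHg/h.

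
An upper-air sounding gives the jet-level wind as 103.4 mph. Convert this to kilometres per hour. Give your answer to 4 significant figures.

166.4 km/h

1 mph = 1.60934 km/h, so 103.4 × 1.60934 = 166.4 km/h.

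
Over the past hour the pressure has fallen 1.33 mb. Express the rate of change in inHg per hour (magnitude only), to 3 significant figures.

1.33 mb / 1 h × 0.02953 inHg/mb = 0.0393 inHg/h.

0.0393 inHg per hour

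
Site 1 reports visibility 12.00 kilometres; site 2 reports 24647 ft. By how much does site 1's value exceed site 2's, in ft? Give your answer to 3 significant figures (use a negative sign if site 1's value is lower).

site 1: 12.00 km = 39370.08 ft.
Difference: 39370.08 − 24647.00 = 14700 ft.

14700 ft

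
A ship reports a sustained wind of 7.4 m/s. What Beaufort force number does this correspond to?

7.4 m/s lies in the Beaufort 4 band (moderate breeze, 5.5–7.9 m/s).

Beaufort force 4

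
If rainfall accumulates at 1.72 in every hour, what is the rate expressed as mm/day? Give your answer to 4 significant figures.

1049 mm/day

1.72 in/hour × 25.4 mm/in × 24 hour/day = 1049 mm/day.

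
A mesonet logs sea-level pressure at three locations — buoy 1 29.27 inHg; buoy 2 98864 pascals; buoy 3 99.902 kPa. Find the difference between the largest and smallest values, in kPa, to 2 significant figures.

buoy 1: 29.27 inHg = 99.120 kPa.
buoy 2: 98864 Pa = 98.864 kPa.
Spread: 99.902 − 98.864 = 1.0 kPa.

1.0 kPa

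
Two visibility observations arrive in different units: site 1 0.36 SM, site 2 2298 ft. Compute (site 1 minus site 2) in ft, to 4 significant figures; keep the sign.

site 1: 0.36 SM = 1900.800 ft.
Difference: 1900.800 − 2298.000 = -397.2 ft.

-397.2 ft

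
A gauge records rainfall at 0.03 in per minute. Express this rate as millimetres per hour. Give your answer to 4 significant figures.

0.03 in/minute × 25.4 mm/in × 60 minute/hour = 45.72 mm/hour.

45.72 mm/hour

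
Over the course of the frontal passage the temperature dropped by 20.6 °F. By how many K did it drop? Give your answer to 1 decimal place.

For a temperature change the 32° offset cancels: ΔK = 20.6 × 0.5556 = 11.4 K.

11.4 K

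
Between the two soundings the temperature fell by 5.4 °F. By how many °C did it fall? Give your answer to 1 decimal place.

3.0 °C

A change of 1 °C equals a change of 1.8 °F: Δ°C = 5.4 × 0.5556 = 3.0 °C.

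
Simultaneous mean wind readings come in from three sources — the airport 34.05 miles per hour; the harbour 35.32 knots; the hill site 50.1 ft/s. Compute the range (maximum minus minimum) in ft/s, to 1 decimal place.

9.7 ft/s

the airport: 34.05 mph = 49.940 ft/s.
the harbour: 35.32 kt = 59.613 ft/s.
Spread: 59.613 − 49.940 = 9.7 ft/s.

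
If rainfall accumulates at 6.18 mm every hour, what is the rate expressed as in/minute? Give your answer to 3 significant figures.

6.18 mm/hour × 0.0393701 in/mm × 0.0166667 hour/minute = 0.00406 in/minute.

0.00406 in/minute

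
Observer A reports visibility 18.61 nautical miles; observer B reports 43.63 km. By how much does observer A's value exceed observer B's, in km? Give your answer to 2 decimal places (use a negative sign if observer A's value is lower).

-9.16 km

observer A: 18.61 nmi = 34.4657 km.
Difference: 34.4657 − 43.6300 = -9.16 km.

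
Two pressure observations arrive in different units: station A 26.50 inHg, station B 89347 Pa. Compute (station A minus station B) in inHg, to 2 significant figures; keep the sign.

station B: 89347 Pa = 26.3842 inHg.
Difference: 26.5000 − 26.3842 = 0.12 inHg.

0.12 inHg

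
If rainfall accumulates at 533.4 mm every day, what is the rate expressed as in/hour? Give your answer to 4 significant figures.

533.4 mm/day × 0.0393701 in/mm × 0.0416667 day/hour = 0.8750 in/hour.

0.8750 in/hour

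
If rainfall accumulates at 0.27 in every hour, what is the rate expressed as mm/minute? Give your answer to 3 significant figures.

0.27 in/hour × 25.4 mm/in × 0.0166667 hour/minute = 0.114 mm/minute.

0.114 mm/minute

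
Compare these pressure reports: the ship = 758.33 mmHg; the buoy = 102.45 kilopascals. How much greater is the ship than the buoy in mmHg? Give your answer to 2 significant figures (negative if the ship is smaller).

the buoy: 102.45 kPa = 768.44 mmHg.
Difference: 758.33 − 768.44 = -10 mmHg.

-10 mmHg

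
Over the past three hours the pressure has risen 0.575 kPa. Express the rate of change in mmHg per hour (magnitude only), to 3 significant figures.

1.44 mmHg per hour

0.575 kPa / 3 h × 7.50062 mmHg/kPa = 1.44 mmHg/h.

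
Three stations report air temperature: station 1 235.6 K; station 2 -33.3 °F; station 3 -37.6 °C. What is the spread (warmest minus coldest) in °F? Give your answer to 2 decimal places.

2.38 °F

station 1: 235.6 K = -37.550 °C.
station 2: -33.3 °F = -36.278 °C.
Spread: (-36.278) − (-37.600) = 1.322 °C = 2.38 °F.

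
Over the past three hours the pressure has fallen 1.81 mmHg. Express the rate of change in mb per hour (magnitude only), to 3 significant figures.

1.81 mmHg / 3 h × 1.33322 mb/mmHg = 0.804 mb/h.

0.804 mb per hour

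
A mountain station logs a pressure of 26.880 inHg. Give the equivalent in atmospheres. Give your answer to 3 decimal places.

0.898 atm

1 inHg = 0.0334211 atm, so 26.880 × 0.0334211 = 0.898 atm.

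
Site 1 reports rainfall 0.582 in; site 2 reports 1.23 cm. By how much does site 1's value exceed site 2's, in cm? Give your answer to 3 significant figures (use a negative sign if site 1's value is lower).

0.248 cm

site 1: 0.582 in = 1.47828 cm.
Difference: 1.47828 − 1.23000 = 0.248 cm.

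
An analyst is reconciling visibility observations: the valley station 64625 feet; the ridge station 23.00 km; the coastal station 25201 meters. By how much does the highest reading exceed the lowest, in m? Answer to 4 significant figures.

5503 m

the valley station: 64625 ft = 19697.70 m.
the ridge station: 23.00 km = 23000.00 m.
Spread: 25201.00 − 19697.70 = 5503 m.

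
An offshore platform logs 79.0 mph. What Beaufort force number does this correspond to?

79.0 mph = 35.3 m/s, which is Beaufort 12 (hurricane force, ≥32.7 m/s).

Beaufort force 12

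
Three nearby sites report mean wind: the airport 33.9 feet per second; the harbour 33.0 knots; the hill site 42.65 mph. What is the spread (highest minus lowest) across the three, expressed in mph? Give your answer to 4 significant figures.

the airport: 33.9 ft/s = 23.1136 mph.
the harbour: 33.0 kt = 37.9757 mph.
Spread: 42.6500 − 23.1136 = 19.54 mph.

19.54 mph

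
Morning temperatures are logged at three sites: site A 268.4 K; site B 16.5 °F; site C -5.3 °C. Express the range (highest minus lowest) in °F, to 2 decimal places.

site A: 268.4 K = -4.750 °C.
site B: 16.5 °F = -8.611 °C.
Spread: (-4.750) − (-8.611) = 3.861 °C = 6.95 °F.

6.95 °F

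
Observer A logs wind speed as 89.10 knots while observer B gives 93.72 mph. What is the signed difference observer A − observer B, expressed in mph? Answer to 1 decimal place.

observer A: 89.10 kt = 102.534 mph.
Difference: 102.534 − 93.720 = 8.8 mph.

8.8 mph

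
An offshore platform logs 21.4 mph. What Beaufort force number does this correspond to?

21.4 mph = 9.6 m/s, which is Beaufort 5 (fresh breeze, 8.0–10.7 m/s).

Beaufort force 5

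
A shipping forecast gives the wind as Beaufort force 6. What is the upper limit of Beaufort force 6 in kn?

27 kt

Beaufort 6 (strong breeze) spans 22–27 knots.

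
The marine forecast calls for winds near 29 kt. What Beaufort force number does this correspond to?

Beaufort force 7

29 kt lies in the Beaufort 7 band (near gale, 28–33 kt).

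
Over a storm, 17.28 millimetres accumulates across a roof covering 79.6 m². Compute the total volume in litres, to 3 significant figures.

1 mm over 1 m² is 1 L, so volume = 17.28 × 79.6 = 1375.488 L ≈ 1380 L.

1380 litres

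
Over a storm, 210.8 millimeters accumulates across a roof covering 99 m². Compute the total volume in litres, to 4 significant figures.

20870 litres

1 mm over 1 m² is 1 L, so volume = 210.8 × 99 = 20869.2 L ≈ 20870 L.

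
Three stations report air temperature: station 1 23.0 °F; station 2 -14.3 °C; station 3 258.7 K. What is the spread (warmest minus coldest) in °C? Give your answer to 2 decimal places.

station 1: 23.0 °F = -5.000 °C.
station 3: 258.7 K = -14.450 °C.
Spread: (-5.000) − (-14.450) = 9.450 °C.

9.45 °C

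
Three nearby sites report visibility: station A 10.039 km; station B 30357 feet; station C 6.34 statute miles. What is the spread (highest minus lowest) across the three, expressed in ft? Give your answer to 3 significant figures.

station A: 10.039 km = 32936.35 ft.
station C: 6.34 SM = 33475.20 ft.
Spread: 33475.20 − 30357.00 = 3120 ft.

3120 ft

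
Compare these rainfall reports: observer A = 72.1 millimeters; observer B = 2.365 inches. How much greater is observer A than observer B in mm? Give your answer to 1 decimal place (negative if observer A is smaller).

12.0 mm

observer B: 2.365 in = 60.071 mm.
Difference: 72.100 − 60.071 = 12.0 mm.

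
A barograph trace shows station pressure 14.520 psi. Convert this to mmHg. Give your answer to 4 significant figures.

750.9 mmHg

1 psi = 51.7149 mmHg, so 14.520 × 51.7149 = 750.9 mmHg.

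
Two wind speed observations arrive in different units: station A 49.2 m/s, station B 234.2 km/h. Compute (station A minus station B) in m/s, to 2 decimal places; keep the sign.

-15.86 m/s

station B: 234.2 km/h = 65.0556 m/s.
Difference: 49.2000 − 65.0556 = -15.86 m/s.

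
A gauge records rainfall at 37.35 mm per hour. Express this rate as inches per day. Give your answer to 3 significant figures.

37.35 mm/hour × 0.0393701 in/mm × 24 hour/day = 35.3 in/day.

35.3 in/day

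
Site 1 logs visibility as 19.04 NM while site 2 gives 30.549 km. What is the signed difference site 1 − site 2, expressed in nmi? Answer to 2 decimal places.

2.54 nmi

site 2: 30.549 km = 16.4951 nmi.
Difference: 19.0400 − 16.4951 = 2.54 nmi.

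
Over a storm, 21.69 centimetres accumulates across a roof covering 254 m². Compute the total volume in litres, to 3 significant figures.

Depth: 21.69 cm × 10 = 216.9 mm.
1 mm over 1 m² is 1 L, so volume = 216.9 × 254 = 55092.6 L ≈ 55100 L.

55100 litres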